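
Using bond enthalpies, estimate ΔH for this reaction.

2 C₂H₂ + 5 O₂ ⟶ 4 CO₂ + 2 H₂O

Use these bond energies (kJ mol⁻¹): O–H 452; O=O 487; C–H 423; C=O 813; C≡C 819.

ΔH ≈ −2547 kJ

Bonds broken (reactants):
  C≡C: 2 × 819 = 1638
  C–H: 4 × 423 = 1692
  O=O: 5 × 487 = 2435
  Σ(broken) = 5765 kJ
Bonds formed (products):
  C=O: 8 × 813 = 6504
  O–H: 4 × 452 = 1808
  Σ(formed) = 8312 kJ
ΔH = Σ(broken) − Σ(formed) = 5765 − 8312 = −2547 kJ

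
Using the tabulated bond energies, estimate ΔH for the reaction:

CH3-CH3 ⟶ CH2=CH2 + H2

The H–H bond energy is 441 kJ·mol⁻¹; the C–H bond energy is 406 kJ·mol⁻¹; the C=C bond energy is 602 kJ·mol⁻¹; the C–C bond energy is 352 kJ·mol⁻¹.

ΔH ≈ +121 kJ

Bonds broken (reactants):
  C–C: 1 × 352 = 352
  C–H: 6 × 406 = 2436
  Σ(broken) = 2788 kJ
Bonds formed (products):
  C–H: 4 × 406 = 1624
  C=C: 1 × 602 = 602
  H–H: 1 × 441 = 441
  Σ(formed) = 2667 kJ
ΔH = Σ(broken) − Σ(formed) = 2788 − 2667 = +121 kJ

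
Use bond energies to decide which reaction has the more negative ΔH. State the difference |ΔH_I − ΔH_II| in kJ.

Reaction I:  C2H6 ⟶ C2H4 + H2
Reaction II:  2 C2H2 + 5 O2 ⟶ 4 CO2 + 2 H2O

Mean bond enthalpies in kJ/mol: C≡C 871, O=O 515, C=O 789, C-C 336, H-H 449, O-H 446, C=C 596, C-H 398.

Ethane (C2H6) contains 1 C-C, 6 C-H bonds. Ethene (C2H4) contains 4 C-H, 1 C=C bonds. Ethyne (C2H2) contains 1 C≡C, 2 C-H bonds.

Reaction I:
  Bonds broken (reactants):
    C-C: 1 × 336 = 336
    C-H: 6 × 398 = 2388
    Σ(broken) = 2724 kJ
  Bonds formed (products):
    C-H: 4 × 398 = 1592
    C=C: 1 × 596 = 596
    H-H: 1 × 449 = 449
    Σ(formed) = 2637 kJ
  ΔH_I = 2724 − 2637 = +87 kJ
Reaction II:
  Bonds broken (reactants):
    C≡C: 2 × 871 = 1742
    C-H: 4 × 398 = 1592
    O=O: 5 × 515 = 2575
    Σ(broken) = 5909 kJ
  Bonds formed (products):
    C=O: 8 × 789 = 6312
    O-H: 4 × 446 = 1784
    Σ(formed) = 8096 kJ
  ΔH_II = 5909 − 8096 = −2187 kJ
ΔH_I − ΔH_II = +2274 kJ, so reaction II has the more negative ΔH; |ΔH_I − ΔH_II| = 2274 kJ.

Reaction II, by 2274 kJ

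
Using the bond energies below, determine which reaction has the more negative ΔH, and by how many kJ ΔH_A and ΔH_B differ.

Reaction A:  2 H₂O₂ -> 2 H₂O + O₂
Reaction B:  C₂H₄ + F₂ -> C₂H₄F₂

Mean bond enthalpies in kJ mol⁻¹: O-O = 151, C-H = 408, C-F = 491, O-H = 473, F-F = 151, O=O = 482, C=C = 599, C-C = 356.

Reaction B, by 408 kJ

Reaction A:
  Bonds broken (reactants):
    O-H: 4 × 473 = 1892
    O-O: 2 × 151 = 302
    Σ(broken) = 2194 kJ
  Bonds formed (products):
    O-H: 4 × 473 = 1892
    O=O: 1 × 482 = 482
    Σ(formed) = 2374 kJ
  ΔH_A = 2194 − 2374 = −180 kJ
Reaction B:
  Bonds broken (reactants):
    C-H: 4 × 408 = 1632
    C=C: 1 × 599 = 599
    F-F: 1 × 151 = 151
    Σ(broken) = 2382 kJ
  Bonds formed (products):
    C-C: 1 × 356 = 356
    C-F: 2 × 491 = 982
    C-H: 4 × 408 = 1632
    Σ(formed) = 2970 kJ
  ΔH_B = 2382 − 2970 = −588 kJ
ΔH_A − ΔH_B = +408 kJ, so reaction B has the more negative ΔH; |ΔH_A − ΔH_B| = 408 kJ.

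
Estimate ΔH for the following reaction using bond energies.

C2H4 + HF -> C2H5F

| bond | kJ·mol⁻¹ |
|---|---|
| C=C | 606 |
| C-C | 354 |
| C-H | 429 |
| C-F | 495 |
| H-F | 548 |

Bonds broken (reactants):
  C-H: 4 × 429 = 1716
  C=C: 1 × 606 = 606
  H-F: 1 × 548 = 548
  Σ(broken) = 2870 kJ
Bonds formed (products):
  C-C: 1 × 354 = 354
  C-F: 1 × 495 = 495
  C-H: 5 × 429 = 2145
  Σ(formed) = 2994 kJ
ΔH = Σ(broken) − Σ(formed) = 2870 − 2994 = −124 kJ

ΔH ≈ −124 kJ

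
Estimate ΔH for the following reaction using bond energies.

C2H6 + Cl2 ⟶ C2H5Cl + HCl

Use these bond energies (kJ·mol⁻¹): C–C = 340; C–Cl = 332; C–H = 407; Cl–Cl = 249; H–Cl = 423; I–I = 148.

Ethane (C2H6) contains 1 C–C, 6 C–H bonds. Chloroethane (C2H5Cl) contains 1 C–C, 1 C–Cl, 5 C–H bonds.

ΔH ≈ −99 kJ

Bonds broken (reactants):
  C–C: 1 × 340 = 340
  C–H: 6 × 407 = 2442
  Cl–Cl: 1 × 249 = 249
  Σ(broken) = 3031 kJ
Bonds formed (products):
  C–C: 1 × 340 = 340
  C–Cl: 1 × 332 = 332
  C–H: 5 × 407 = 2035
  H–Cl: 1 × 423 = 423
  Σ(formed) = 3130 kJ
ΔH = Σ(broken) − Σ(formed) = 3031 − 3130 = −99 kJ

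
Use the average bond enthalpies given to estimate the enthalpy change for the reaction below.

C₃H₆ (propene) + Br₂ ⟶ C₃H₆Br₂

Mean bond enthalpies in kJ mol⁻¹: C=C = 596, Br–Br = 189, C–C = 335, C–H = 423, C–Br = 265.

Bonds broken (reactants):
  Br–Br: 1 × 189 = 189
  C–C: 1 × 335 = 335
  C–H: 6 × 423 = 2538
  C=C: 1 × 596 = 596
  Σ(broken) = 3658 kJ
Bonds formed (products):
  C–Br: 2 × 265 = 530
  C–C: 2 × 335 = 670
  C–H: 6 × 423 = 2538
  Σ(formed) = 3738 kJ
ΔH = Σ(broken) − Σ(formed) = 3658 − 3738 = −80 kJ

ΔH ≈ −80 kJ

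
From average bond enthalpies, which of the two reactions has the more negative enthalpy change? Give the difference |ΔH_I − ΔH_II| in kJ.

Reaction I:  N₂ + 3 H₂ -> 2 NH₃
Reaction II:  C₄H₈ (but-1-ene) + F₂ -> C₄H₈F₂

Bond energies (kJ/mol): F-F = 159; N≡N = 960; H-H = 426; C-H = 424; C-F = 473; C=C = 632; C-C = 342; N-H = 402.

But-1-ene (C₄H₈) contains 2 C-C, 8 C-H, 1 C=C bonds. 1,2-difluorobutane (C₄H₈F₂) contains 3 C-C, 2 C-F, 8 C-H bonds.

Reaction II, by 323 kJ

Reaction I:
  Bonds broken (reactants):
    H-H: 3 × 426 = 1278
    N≡N: 1 × 960 = 960
    Σ(broken) = 2238 kJ
  Bonds formed (products):
    N-H: 6 × 402 = 2412
    Σ(formed) = 2412 kJ
  ΔH_I = 2238 − 2412 = −174 kJ
Reaction II:
  Bonds broken (reactants):
    C-C: 2 × 342 = 684
    C-H: 8 × 424 = 3392
    C=C: 1 × 632 = 632
    F-F: 1 × 159 = 159
    Σ(broken) = 4867 kJ
  Bonds formed (products):
    C-C: 3 × 342 = 1026
    C-F: 2 × 473 = 946
    C-H: 8 × 424 = 3392
    Σ(formed) = 5364 kJ
  ΔH_II = 4867 − 5364 = −497 kJ
ΔH_I − ΔH_II = +323 kJ, so reaction II has the more negative ΔH; |ΔH_I − ΔH_II| = 323 kJ.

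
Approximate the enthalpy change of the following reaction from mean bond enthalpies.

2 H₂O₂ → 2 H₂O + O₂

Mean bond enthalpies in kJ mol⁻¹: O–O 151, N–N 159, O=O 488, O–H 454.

ΔH ≈ −186 kJ

Bonds broken (reactants):
  O–H: 4 × 454 = 1816
  O–O: 2 × 151 = 302
  Σ(broken) = 2118 kJ
Bonds formed (products):
  O–H: 4 × 454 = 1816
  O=O: 1 × 488 = 488
  Σ(formed) = 2304 kJ
ΔH = Σ(broken) − Σ(formed) = 2118 − 2304 = −186 kJ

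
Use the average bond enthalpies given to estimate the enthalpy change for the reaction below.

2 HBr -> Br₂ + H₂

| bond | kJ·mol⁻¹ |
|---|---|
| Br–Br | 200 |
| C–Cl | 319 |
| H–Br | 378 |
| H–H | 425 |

Bonds broken (reactants):
  H–Br: 2 × 378 = 756
  Σ(broken) = 756 kJ
Bonds formed (products):
  Br–Br: 1 × 200 = 200
  H–H: 1 × 425 = 425
  Σ(formed) = 625 kJ
ΔH = Σ(broken) − Σ(formed) = 756 − 625 = +131 kJ

ΔH ≈ +131 kJ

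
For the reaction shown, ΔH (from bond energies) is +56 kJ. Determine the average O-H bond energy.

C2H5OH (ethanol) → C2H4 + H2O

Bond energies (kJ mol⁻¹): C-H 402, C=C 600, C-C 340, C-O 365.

D(O-H) ≈ 451 kJ/mol

Let D be the O-H bond energy.
Σ(broken) = 1×340 + 5×402 + 1×365 + 1×D = 2715 + D
Σ(formed) = 4×402 + 1×600 + 2×D = 2208 + 2D
ΔH = Σ(broken) − Σ(formed) = (2715 + D) − (2208 + 2D) = +507 − D
Setting this equal to +56 kJ gives D = 451 kJ/mol.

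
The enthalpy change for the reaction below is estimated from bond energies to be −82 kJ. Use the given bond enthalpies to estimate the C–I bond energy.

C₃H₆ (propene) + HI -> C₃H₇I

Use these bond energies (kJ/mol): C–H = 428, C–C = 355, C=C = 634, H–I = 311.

D(C–I) ≈ 244 kJ/mol

Let D be the C–I bond energy.
Σ(broken) = 1×355 + 6×428 + 1×634 + 1×311 = 3868
Σ(formed) = 2×355 + 7×428 + 1×D = 3706 + D
ΔH = Σ(broken) − Σ(formed) = (3868) − (3706 + D) = +162 − D
Setting this equal to −82 kJ gives D = 244 kJ/mol.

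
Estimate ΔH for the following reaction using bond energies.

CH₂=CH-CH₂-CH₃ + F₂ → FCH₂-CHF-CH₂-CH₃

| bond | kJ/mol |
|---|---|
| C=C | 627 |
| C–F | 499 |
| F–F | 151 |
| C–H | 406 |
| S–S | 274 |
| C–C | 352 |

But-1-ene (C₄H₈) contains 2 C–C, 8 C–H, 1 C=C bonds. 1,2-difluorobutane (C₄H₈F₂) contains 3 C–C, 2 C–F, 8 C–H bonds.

Bonds broken (reactants):
  C–C: 2 × 352 = 704
  C–H: 8 × 406 = 3248
  C=C: 1 × 627 = 627
  F–F: 1 × 151 = 151
  Σ(broken) = 4730 kJ
Bonds formed (products):
  C–C: 3 × 352 = 1056
  C–F: 2 × 499 = 998
  C–H: 8 × 406 = 3248
  Σ(formed) = 5302 kJ
ΔH = Σ(broken) − Σ(formed) = 4730 − 5302 = −572 kJ

ΔH ≈ −572 kJ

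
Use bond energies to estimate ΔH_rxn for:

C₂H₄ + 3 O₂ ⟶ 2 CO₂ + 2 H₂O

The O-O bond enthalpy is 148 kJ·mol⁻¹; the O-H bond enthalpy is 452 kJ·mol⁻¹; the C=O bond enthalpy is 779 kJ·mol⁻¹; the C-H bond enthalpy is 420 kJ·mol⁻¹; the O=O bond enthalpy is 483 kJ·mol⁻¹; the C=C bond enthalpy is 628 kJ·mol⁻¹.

ΔH ≈ −1167 kJ

Bonds broken (reactants):
  C-H: 4 × 420 = 1680
  C=C: 1 × 628 = 628
  O=O: 3 × 483 = 1449
  Σ(broken) = 3757 kJ
Bonds formed (products):
  C=O: 4 × 779 = 3116
  O-H: 4 × 452 = 1808
  Σ(formed) = 4924 kJ
ΔH = Σ(broken) − Σ(formed) = 3757 − 4924 = −1167 kJ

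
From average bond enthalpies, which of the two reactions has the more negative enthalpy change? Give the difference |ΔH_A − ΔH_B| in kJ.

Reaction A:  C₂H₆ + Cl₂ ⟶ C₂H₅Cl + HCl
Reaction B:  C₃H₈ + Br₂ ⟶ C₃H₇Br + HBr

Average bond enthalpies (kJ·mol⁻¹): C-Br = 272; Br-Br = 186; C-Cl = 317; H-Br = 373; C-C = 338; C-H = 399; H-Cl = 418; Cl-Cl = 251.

Reaction A, by 25 kJ

Reaction A:
  Bonds broken (reactants):
    C-C: 1 × 338 = 338
    C-H: 6 × 399 = 2394
    Cl-Cl: 1 × 251 = 251
    Σ(broken) = 2983 kJ
  Bonds formed (products):
    C-C: 1 × 338 = 338
    C-Cl: 1 × 317 = 317
    C-H: 5 × 399 = 1995
    H-Cl: 1 × 418 = 418
    Σ(formed) = 3068 kJ
  ΔH_A = 2983 − 3068 = −85 kJ
Reaction B:
  Bonds broken (reactants):
    Br-Br: 1 × 186 = 186
    C-C: 2 × 338 = 676
    C-H: 8 × 399 = 3192
    Σ(broken) = 4054 kJ
  Bonds formed (products):
    C-Br: 1 × 272 = 272
    C-C: 2 × 338 = 676
    C-H: 7 × 399 = 2793
    H-Br: 1 × 373 = 373
    Σ(formed) = 4114 kJ
  ΔH_B = 4054 − 4114 = −60 kJ
ΔH_A − ΔH_B = −25 kJ, so reaction A has the more negative ΔH; |ΔH_A − ΔH_B| = 25 kJ.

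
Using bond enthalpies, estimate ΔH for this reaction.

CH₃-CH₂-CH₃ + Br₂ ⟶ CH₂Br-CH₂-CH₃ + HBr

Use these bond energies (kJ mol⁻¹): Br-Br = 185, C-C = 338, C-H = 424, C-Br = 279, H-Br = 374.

ΔH ≈ −44 kJ

Bonds broken (reactants):
  Br-Br: 1 × 185 = 185
  C-C: 2 × 338 = 676
  C-H: 8 × 424 = 3392
  Σ(broken) = 4253 kJ
Bonds formed (products):
  C-Br: 1 × 279 = 279
  C-C: 2 × 338 = 676
  C-H: 7 × 424 = 2968
  H-Br: 1 × 374 = 374
  Σ(formed) = 4297 kJ
ΔH = Σ(broken) − Σ(formed) = 4253 − 4297 = −44 kJ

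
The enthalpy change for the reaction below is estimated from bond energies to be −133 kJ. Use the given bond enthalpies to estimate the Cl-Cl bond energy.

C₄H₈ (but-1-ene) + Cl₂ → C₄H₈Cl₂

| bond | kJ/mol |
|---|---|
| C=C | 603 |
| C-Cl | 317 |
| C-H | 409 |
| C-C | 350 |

Let D be the Cl-Cl bond energy.
Σ(broken) = 2×350 + 8×409 + 1×603 + 1×D = 4575 + D
Σ(formed) = 3×350 + 2×317 + 8×409 = 4956
ΔH = Σ(broken) − Σ(formed) = (4575 + D) − (4956) = −381 + D
Setting this equal to −133 kJ gives D = 248 kJ/mol.

D(Cl-Cl) ≈ 248 kJ/mol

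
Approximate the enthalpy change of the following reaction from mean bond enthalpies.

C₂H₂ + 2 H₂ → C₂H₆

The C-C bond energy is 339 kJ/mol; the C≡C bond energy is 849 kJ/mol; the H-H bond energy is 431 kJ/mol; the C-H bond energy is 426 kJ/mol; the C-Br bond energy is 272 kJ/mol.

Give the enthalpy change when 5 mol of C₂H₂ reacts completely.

ΔH = −1660 kJ

Bonds broken (reactants):
  C≡C: 1 × 849 = 849
  C-H: 2 × 426 = 852
  H-H: 2 × 431 = 862
  Σ(broken) = 2563 kJ
Bonds formed (products):
  C-C: 1 × 339 = 339
  C-H: 6 × 426 = 2556
  Σ(formed) = 2895 kJ
ΔH = Σ(broken) − Σ(formed) = 2563 − 2895 = −332 kJ
For 5× the reaction as written: 5 × (−332) = −1660 kJ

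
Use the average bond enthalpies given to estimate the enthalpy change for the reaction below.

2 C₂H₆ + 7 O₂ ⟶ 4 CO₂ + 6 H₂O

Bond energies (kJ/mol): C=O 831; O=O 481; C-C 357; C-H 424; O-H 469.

Bonds broken (reactants):
  C-C: 2 × 357 = 714
  C-H: 12 × 424 = 5088
  O=O: 7 × 481 = 3367
  Σ(broken) = 9169 kJ
Bonds formed (products):
  C=O: 8 × 831 = 6648
  O-H: 12 × 469 = 5628
  Σ(formed) = 12276 kJ
ΔH = Σ(broken) − Σ(formed) = 9169 − 12276 = −3107 kJ

ΔH ≈ −3107 kJ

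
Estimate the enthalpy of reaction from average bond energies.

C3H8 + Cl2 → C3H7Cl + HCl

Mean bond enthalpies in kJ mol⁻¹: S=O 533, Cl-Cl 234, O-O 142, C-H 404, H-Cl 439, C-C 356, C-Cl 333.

Bonds broken (reactants):
  C-C: 2 × 356 = 712
  C-H: 8 × 404 = 3232
  Cl-Cl: 1 × 234 = 234
  Σ(broken) = 4178 kJ
Bonds formed (products):
  C-C: 2 × 356 = 712
  C-Cl: 1 × 333 = 333
  C-H: 7 × 404 = 2828
  H-Cl: 1 × 439 = 439
  Σ(formed) = 4312 kJ
ΔH = Σ(broken) − Σ(formed) = 4178 − 4312 = −134 kJ

ΔH ≈ −134 kJ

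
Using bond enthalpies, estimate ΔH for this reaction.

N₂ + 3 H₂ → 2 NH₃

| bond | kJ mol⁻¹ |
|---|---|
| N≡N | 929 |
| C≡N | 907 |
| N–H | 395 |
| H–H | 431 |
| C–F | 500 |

ΔH ≈ −148 kJ

Bonds broken (reactants):
  H–H: 3 × 431 = 1293
  N≡N: 1 × 929 = 929
  Σ(broken) = 2222 kJ
Bonds formed (products):
  N–H: 6 × 395 = 2370
  Σ(formed) = 2370 kJ
ΔH = Σ(broken) − Σ(formed) = 2222 − 2370 = −148 kJ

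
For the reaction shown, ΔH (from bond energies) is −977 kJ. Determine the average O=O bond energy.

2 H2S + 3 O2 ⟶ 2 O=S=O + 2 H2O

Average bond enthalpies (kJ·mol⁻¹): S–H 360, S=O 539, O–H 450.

D(O=O) ≈ 513 kJ/mol

Let D be the O=O bond energy.
Σ(broken) = 3×D + 4×360 = 1440 + 3D
Σ(formed) = 4×450 + 4×539 = 3956
ΔH = Σ(broken) − Σ(formed) = (1440 + 3D) − (3956) = −2516 + 3D
Setting this equal to −977 kJ gives 3D = 1539, so D = 513 kJ/mol.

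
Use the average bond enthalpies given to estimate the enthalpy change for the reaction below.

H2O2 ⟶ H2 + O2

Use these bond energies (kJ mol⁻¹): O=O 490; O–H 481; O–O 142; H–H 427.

ΔH ≈ +187 kJ

Bonds broken (reactants):
  O–H: 2 × 481 = 962
  O–O: 1 × 142 = 142
  Σ(broken) = 1104 kJ
Bonds formed (products):
  H–H: 1 × 427 = 427
  O=O: 1 × 490 = 490
  Σ(formed) = 917 kJ
ΔH = Σ(broken) − Σ(formed) = 1104 − 917 = +187 kJ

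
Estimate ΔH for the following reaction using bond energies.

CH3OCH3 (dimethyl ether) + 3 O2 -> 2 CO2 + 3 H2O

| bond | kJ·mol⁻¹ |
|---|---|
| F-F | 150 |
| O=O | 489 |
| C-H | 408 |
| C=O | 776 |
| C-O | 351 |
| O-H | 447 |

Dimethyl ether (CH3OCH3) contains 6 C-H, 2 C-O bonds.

Bonds broken (reactants):
  C-H: 6 × 408 = 2448
  C-O: 2 × 351 = 702
  O=O: 3 × 489 = 1467
  Σ(broken) = 4617 kJ
Bonds formed (products):
  C=O: 4 × 776 = 3104
  O-H: 6 × 447 = 2682
  Σ(formed) = 5786 kJ
ΔH = Σ(broken) − Σ(formed) = 4617 − 5786 = −1169 kJ

ΔH ≈ −1169 kJ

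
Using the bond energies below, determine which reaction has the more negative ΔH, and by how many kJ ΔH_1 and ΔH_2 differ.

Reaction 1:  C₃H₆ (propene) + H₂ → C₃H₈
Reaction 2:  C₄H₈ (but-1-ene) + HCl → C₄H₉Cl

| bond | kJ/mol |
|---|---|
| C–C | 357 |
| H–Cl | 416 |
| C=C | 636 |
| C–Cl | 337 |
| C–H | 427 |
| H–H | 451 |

Reaction 1:
  Bonds broken (reactants):
    C–C: 1 × 357 = 357
    C–H: 6 × 427 = 2562
    C=C: 1 × 636 = 636
    H–H: 1 × 451 = 451
    Σ(broken) = 4006 kJ
  Bonds formed (products):
    C–C: 2 × 357 = 714
    C–H: 8 × 427 = 3416
    Σ(formed) = 4130 kJ
  ΔH_1 = 4006 − 4130 = −124 kJ
Reaction 2:
  Bonds broken (reactants):
    C–C: 2 × 357 = 714
    C–H: 8 × 427 = 3416
    C=C: 1 × 636 = 636
    H–Cl: 1 × 416 = 416
    Σ(broken) = 5182 kJ
  Bonds formed (products):
    C–C: 3 × 357 = 1071
    C–Cl: 1 × 337 = 337
    C–H: 9 × 427 = 3843
    Σ(formed) = 5251 kJ
  ΔH_2 = 5182 − 5251 = −69 kJ
ΔH_1 − ΔH_2 = −55 kJ, so reaction 1 has the more negative ΔH; |ΔH_1 − ΔH_2| = 55 kJ.

Reaction 1, by 55 kJ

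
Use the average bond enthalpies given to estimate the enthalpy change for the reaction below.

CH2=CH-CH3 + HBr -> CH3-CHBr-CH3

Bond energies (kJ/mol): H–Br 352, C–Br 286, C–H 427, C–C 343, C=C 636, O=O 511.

ΔH ≈ −68 kJ

Bonds broken (reactants):
  C–C: 1 × 343 = 343
  C–H: 6 × 427 = 2562
  C=C: 1 × 636 = 636
  H–Br: 1 × 352 = 352
  Σ(broken) = 3893 kJ
Bonds formed (products):
  C–Br: 1 × 286 = 286
  C–C: 2 × 343 = 686
  C–H: 7 × 427 = 2989
  Σ(formed) = 3961 kJ
ΔH = Σ(broken) − Σ(formed) = 3893 − 3961 = −68 kJ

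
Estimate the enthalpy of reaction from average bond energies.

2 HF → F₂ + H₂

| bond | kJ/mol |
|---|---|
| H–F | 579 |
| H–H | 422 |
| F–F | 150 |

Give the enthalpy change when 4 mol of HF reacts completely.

ΔH = +1172 kJ

Bonds broken (reactants):
  H–F: 2 × 579 = 1158
  Σ(broken) = 1158 kJ
Bonds formed (products):
  F–F: 1 × 150 = 150
  H–H: 1 × 422 = 422
  Σ(formed) = 572 kJ
ΔH = Σ(broken) − Σ(formed) = 1158 − 572 = +586 kJ
For 2× the reaction as written: 2 × (+586) = +1172 kJ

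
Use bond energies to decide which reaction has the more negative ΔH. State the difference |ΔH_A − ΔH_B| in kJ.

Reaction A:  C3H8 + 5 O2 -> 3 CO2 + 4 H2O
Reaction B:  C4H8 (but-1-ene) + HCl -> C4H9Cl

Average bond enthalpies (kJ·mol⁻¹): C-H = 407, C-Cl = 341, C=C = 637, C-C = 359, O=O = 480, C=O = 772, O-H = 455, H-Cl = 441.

Reaction A, by 1869 kJ

Reaction A:
  Bonds broken (reactants):
    C-C: 2 × 359 = 718
    C-H: 8 × 407 = 3256
    O=O: 5 × 480 = 2400
    Σ(broken) = 6374 kJ
  Bonds formed (products):
    C=O: 6 × 772 = 4632
    O-H: 8 × 455 = 3640
    Σ(formed) = 8272 kJ
  ΔH_A = 6374 − 8272 = −1898 kJ
Reaction B:
  Bonds broken (reactants):
    C-C: 2 × 359 = 718
    C-H: 8 × 407 = 3256
    C=C: 1 × 637 = 637
    H-Cl: 1 × 441 = 441
    Σ(broken) = 5052 kJ
  Bonds formed (products):
    C-C: 3 × 359 = 1077
    C-Cl: 1 × 341 = 341
    C-H: 9 × 407 = 3663
    Σ(formed) = 5081 kJ
  ΔH_B = 5052 − 5081 = −29 kJ
ΔH_A − ΔH_B = −1869 kJ, so reaction A has the more negative ΔH; |ΔH_A − ΔH_B| = 1869 kJ.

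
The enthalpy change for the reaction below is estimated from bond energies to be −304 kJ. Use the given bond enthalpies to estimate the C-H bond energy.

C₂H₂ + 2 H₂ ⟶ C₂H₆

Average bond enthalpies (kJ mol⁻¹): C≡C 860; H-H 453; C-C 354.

Let D be the C-H bond energy.
Σ(broken) = 1×860 + 2×D + 2×453 = 1766 + 2D
Σ(formed) = 1×354 + 6×D = 354 + 6D
ΔH = Σ(broken) − Σ(formed) = (1766 + 2D) − (354 + 6D) = +1412 − 4D
Setting this equal to −304 kJ gives 4D = 1716, so D = 429 kJ/mol.

D(C-H) ≈ 429 kJ/mol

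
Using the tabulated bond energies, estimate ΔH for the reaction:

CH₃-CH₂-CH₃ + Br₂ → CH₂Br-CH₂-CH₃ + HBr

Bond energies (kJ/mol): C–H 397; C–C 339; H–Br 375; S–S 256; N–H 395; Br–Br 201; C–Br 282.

Bonds broken (reactants):
  Br–Br: 1 × 201 = 201
  C–C: 2 × 339 = 678
  C–H: 8 × 397 = 3176
  Σ(broken) = 4055 kJ
Bonds formed (products):
  C–Br: 1 × 282 = 282
  C–C: 2 × 339 = 678
  C–H: 7 × 397 = 2779
  H–Br: 1 × 375 = 375
  Σ(formed) = 4114 kJ
ΔH = Σ(broken) − Σ(formed) = 4055 − 4114 = −59 kJ

ΔH ≈ −59 kJ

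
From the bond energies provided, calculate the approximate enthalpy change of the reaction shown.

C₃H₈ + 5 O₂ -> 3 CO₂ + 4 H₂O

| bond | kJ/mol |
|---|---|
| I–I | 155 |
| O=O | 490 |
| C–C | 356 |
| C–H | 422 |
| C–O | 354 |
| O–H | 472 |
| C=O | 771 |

Bonds broken (reactants):
  C–C: 2 × 356 = 712
  C–H: 8 × 422 = 3376
  O=O: 5 × 490 = 2450
  Σ(broken) = 6538 kJ
Bonds formed (products):
  C=O: 6 × 771 = 4626
  O–H: 8 × 472 = 3776
  Σ(formed) = 8402 kJ
ΔH = Σ(broken) − Σ(formed) = 6538 − 8402 = −1864 kJ

ΔH ≈ −1864 kJ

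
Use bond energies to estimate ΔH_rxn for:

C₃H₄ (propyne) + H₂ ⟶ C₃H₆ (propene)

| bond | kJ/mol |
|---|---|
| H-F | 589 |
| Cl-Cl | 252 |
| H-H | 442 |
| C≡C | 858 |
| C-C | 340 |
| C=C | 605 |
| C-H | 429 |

ΔH ≈ −163 kJ

Bonds broken (reactants):
  C≡C: 1 × 858 = 858
  C-C: 1 × 340 = 340
  C-H: 4 × 429 = 1716
  H-H: 1 × 442 = 442
  Σ(broken) = 3356 kJ
Bonds formed (products):
  C-C: 1 × 340 = 340
  C-H: 6 × 429 = 2574
  C=C: 1 × 605 = 605
  Σ(formed) = 3519 kJ
ΔH = Σ(broken) − Σ(formed) = 3356 − 3519 = −163 kJ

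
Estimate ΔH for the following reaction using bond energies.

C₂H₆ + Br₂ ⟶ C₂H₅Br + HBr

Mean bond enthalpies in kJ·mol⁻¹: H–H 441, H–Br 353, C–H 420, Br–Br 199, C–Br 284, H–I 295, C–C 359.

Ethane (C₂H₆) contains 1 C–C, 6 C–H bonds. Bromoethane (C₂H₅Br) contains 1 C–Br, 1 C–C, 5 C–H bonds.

Bonds broken (reactants):
  Br–Br: 1 × 199 = 199
  C–C: 1 × 359 = 359
  C–H: 6 × 420 = 2520
  Σ(broken) = 3078 kJ
Bonds formed (products):
  C–Br: 1 × 284 = 284
  C–C: 1 × 359 = 359
  C–H: 5 × 420 = 2100
  H–Br: 1 × 353 = 353
  Σ(formed) = 3096 kJ
ΔH = Σ(broken) − Σ(formed) = 3078 − 3096 = −18 kJ

ΔH ≈ −18 kJ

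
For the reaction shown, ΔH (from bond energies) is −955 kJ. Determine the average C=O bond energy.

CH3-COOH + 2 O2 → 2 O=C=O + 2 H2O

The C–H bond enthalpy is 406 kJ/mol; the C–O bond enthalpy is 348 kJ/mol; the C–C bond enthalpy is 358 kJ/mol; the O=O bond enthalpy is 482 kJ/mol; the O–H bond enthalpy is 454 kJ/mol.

D(C=O) ≈ 827 kJ/mol

Let D be the C=O bond energy.
Σ(broken) = 1×358 + 3×406 + 1×348 + 1×D + 1×454 + 2×482 = 3342 + D
Σ(formed) = 4×D + 4×454 = 1816 + 4D
ΔH = Σ(broken) − Σ(formed) = (3342 + D) − (1816 + 4D) = +1526 − 3D
Setting this equal to −955 kJ gives 3D = 2481, so D = 827 kJ/mol.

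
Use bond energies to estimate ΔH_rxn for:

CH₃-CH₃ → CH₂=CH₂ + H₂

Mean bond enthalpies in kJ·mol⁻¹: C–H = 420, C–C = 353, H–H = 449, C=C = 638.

ΔH ≈ +106 kJ

Bonds broken (reactants):
  C–C: 1 × 353 = 353
  C–H: 6 × 420 = 2520
  Σ(broken) = 2873 kJ
Bonds formed (products):
  C–H: 4 × 420 = 1680
  C=C: 1 × 638 = 638
  H–H: 1 × 449 = 449
  Σ(formed) = 2767 kJ
ΔH = Σ(broken) − Σ(formed) = 2873 − 2767 = +106 kJ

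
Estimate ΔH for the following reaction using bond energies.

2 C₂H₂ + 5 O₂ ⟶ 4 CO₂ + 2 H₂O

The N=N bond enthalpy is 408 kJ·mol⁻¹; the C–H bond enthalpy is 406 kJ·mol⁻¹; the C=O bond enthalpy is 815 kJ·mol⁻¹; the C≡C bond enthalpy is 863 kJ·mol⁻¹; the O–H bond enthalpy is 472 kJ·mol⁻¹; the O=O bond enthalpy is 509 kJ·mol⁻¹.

Bonds broken (reactants):
  C≡C: 2 × 863 = 1726
  C–H: 4 × 406 = 1624
  O=O: 5 × 509 = 2545
  Σ(broken) = 5895 kJ
Bonds formed (products):
  C=O: 8 × 815 = 6520
  O–H: 4 × 472 = 1888
  Σ(formed) = 8408 kJ
ΔH = Σ(broken) − Σ(formed) = 5895 − 8408 = −2513 kJ

ΔH ≈ −2513 kJ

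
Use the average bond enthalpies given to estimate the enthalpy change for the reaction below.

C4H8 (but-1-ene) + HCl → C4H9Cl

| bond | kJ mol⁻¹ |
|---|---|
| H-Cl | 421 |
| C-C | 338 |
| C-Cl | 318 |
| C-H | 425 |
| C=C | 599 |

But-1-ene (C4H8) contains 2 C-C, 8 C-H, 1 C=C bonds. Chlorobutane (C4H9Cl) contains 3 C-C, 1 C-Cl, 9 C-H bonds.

Bonds broken (reactants):
  C-C: 2 × 338 = 676
  C-H: 8 × 425 = 3400
  C=C: 1 × 599 = 599
  H-Cl: 1 × 421 = 421
  Σ(broken) = 5096 kJ
Bonds formed (products):
  C-C: 3 × 338 = 1014
  C-Cl: 1 × 318 = 318
  C-H: 9 × 425 = 3825
  Σ(formed) = 5157 kJ
ΔH = Σ(broken) − Σ(formed) = 5096 − 5157 = −61 kJ

ΔH ≈ −61 kJ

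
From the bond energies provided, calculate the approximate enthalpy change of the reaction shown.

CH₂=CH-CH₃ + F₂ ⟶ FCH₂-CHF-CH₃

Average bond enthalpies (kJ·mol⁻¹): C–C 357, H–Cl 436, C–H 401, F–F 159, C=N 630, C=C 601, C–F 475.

ΔH ≈ −547 kJ

Bonds broken (reactants):
  C–C: 1 × 357 = 357
  C–H: 6 × 401 = 2406
  C=C: 1 × 601 = 601
  F–F: 1 × 159 = 159
  Σ(broken) = 3523 kJ
Bonds formed (products):
  C–C: 2 × 357 = 714
  C–F: 2 × 475 = 950
  C–H: 6 × 401 = 2406
  Σ(formed) = 4070 kJ
ΔH = Σ(broken) − Σ(formed) = 3523 − 4070 = −547 kJ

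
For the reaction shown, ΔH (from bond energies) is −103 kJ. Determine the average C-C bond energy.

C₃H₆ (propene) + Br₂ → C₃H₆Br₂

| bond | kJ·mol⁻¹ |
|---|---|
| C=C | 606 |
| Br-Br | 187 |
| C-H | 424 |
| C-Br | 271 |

D(C-C) ≈ 354 kJ/mol

Let D be the C-C bond energy.
Σ(broken) = 1×187 + 1×D + 6×424 + 1×606 = 3337 + D
Σ(formed) = 2×271 + 2×D + 6×424 = 3086 + 2D
ΔH = Σ(broken) − Σ(formed) = (3337 + D) − (3086 + 2D) = +251 − D
Setting this equal to −103 kJ gives D = 354 kJ/mol.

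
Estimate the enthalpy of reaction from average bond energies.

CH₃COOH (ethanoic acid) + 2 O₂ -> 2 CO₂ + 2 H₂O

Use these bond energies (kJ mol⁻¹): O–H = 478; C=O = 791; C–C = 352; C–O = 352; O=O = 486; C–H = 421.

ΔH ≈ −868 kJ

Bonds broken (reactants):
  C–C: 1 × 352 = 352
  C–H: 3 × 421 = 1263
  C–O: 1 × 352 = 352
  C=O: 1 × 791 = 791
  O–H: 1 × 478 = 478
  O=O: 2 × 486 = 972
  Σ(broken) = 4208 kJ
Bonds formed (products):
  C=O: 4 × 791 = 3164
  O–H: 4 × 478 = 1912
  Σ(formed) = 5076 kJ
ΔH = Σ(broken) − Σ(formed) = 4208 − 5076 = −868 kJ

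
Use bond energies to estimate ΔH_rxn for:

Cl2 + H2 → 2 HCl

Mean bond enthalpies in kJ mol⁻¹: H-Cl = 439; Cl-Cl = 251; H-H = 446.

Bonds broken (reactants):
  Cl-Cl: 1 × 251 = 251
  H-H: 1 × 446 = 446
  Σ(broken) = 697 kJ
Bonds formed (products):
  H-Cl: 2 × 439 = 878
  Σ(formed) = 878 kJ
ΔH = Σ(broken) − Σ(formed) = 697 − 878 = −181 kJ

ΔH ≈ −181 kJ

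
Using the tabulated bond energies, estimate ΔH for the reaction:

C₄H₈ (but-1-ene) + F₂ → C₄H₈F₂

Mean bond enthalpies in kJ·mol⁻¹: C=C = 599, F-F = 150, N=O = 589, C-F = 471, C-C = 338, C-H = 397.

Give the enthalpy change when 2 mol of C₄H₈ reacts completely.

ΔH = −1062 kJ

Bonds broken (reactants):
  C-C: 2 × 338 = 676
  C-H: 8 × 397 = 3176
  C=C: 1 × 599 = 599
  F-F: 1 × 150 = 150
  Σ(broken) = 4601 kJ
Bonds formed (products):
  C-C: 3 × 338 = 1014
  C-F: 2 × 471 = 942
  C-H: 8 × 397 = 3176
  Σ(formed) = 5132 kJ
ΔH = Σ(broken) − Σ(formed) = 4601 − 5132 = −531 kJ
For 2× the reaction as written: 2 × (−531) = −1062 kJ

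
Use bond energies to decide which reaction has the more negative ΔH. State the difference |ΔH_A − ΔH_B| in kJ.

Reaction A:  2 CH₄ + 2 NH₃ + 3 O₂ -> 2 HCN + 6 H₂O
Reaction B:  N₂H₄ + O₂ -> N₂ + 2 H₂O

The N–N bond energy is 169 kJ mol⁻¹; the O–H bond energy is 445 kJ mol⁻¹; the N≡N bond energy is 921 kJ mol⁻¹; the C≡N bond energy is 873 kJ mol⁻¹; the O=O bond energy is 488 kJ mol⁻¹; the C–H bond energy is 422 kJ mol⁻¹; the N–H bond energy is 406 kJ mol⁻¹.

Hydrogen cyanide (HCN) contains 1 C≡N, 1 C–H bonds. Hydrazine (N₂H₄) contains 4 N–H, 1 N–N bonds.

Reaction A, by 234 kJ

Reaction A:
  Bonds broken (reactants):
    C–H: 8 × 422 = 3376
    N–H: 6 × 406 = 2436
    O=O: 3 × 488 = 1464
    Σ(broken) = 7276 kJ
  Bonds formed (products):
    C≡N: 2 × 873 = 1746
    C–H: 2 × 422 = 844
    O–H: 12 × 445 = 5340
    Σ(formed) = 7930 kJ
  ΔH_A = 7276 − 7930 = −654 kJ
Reaction B:
  Bonds broken (reactants):
    N–H: 4 × 406 = 1624
    N–N: 1 × 169 = 169
    O=O: 1 × 488 = 488
    Σ(broken) = 2281 kJ
  Bonds formed (products):
    N≡N: 1 × 921 = 921
    O–H: 4 × 445 = 1780
    Σ(formed) = 2701 kJ
  ΔH_B = 2281 − 2701 = −420 kJ
ΔH_A − ΔH_B = −234 kJ, so reaction A has the more negative ΔH; |ΔH_A − ΔH_B| = 234 kJ.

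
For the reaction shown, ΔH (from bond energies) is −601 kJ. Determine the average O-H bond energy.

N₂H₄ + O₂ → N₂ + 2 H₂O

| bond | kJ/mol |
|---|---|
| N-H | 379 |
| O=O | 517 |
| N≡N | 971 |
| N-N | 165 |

D(O-H) ≈ 457 kJ/mol

Let D be the O-H bond energy.
Σ(broken) = 4×379 + 1×165 + 1×517 = 2198
Σ(formed) = 1×971 + 4×D = 971 + 4D
ΔH = Σ(broken) − Σ(formed) = (2198) − (971 + 4D) = +1227 − 4D
Setting this equal to −601 kJ gives 4D = 1828, so D = 457 kJ/mol.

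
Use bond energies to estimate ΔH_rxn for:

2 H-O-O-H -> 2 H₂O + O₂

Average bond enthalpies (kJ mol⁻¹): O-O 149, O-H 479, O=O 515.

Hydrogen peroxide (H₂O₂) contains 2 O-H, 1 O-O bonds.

ΔH ≈ −217 kJ

Bonds broken (reactants):
  O-H: 4 × 479 = 1916
  O-O: 2 × 149 = 298
  Σ(broken) = 2214 kJ
Bonds formed (products):
  O-H: 4 × 479 = 1916
  O=O: 1 × 515 = 515
  Σ(formed) = 2431 kJ
ΔH = Σ(broken) − Σ(formed) = 2214 − 2431 = −217 kJ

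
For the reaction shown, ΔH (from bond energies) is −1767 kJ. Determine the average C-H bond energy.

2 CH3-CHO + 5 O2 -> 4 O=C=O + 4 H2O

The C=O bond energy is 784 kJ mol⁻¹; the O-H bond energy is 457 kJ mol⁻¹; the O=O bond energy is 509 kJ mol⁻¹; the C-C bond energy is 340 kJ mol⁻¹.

Let D be the C-H bond energy.
Σ(broken) = 2×340 + 8×D + 2×784 + 5×509 = 4793 + 8D
Σ(formed) = 8×784 + 8×457 = 9928
ΔH = Σ(broken) − Σ(formed) = (4793 + 8D) − (9928) = −5135 + 8D
Setting this equal to −1767 kJ gives 8D = 3368, so D = 421 kJ/mol.

D(C-H) ≈ 421 kJ/mol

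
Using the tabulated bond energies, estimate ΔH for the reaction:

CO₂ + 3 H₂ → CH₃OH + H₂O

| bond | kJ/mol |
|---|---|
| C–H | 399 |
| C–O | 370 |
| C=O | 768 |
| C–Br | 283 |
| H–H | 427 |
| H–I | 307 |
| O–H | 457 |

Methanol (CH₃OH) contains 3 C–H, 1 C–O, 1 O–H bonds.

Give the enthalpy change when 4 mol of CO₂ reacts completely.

Bonds broken (reactants):
  C=O: 2 × 768 = 1536
  H–H: 3 × 427 = 1281
  Σ(broken) = 2817 kJ
Bonds formed (products):
  C–H: 3 × 399 = 1197
  C–O: 1 × 370 = 370
  O–H: 3 × 457 = 1371
  Σ(formed) = 2938 kJ
ΔH = Σ(broken) − Σ(formed) = 2817 − 2938 = −121 kJ
For 4× the reaction as written: 4 × (−121) = −484 kJ

ΔH = −484 kJ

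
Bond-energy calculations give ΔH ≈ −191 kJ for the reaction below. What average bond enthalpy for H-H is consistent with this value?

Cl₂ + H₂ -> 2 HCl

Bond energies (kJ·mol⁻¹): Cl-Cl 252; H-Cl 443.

Let D be the H-H bond energy.
Σ(broken) = 1×252 + 1×D = 252 + D
Σ(formed) = 2×443 = 886
ΔH = Σ(broken) − Σ(formed) = (252 + D) − (886) = −634 + D
Setting this equal to −191 kJ gives D = 443 kJ/mol.

D(H-H) ≈ 443 kJ/mol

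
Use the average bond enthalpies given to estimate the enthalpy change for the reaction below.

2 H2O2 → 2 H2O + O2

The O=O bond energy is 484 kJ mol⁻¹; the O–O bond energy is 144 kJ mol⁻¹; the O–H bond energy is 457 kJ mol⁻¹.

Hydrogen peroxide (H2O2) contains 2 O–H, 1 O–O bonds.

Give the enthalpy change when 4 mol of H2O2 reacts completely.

Bonds broken (reactants):
  O–H: 4 × 457 = 1828
  O–O: 2 × 144 = 288
  Σ(broken) = 2116 kJ
Bonds formed (products):
  O–H: 4 × 457 = 1828
  O=O: 1 × 484 = 484
  Σ(formed) = 2312 kJ
ΔH = Σ(broken) − Σ(formed) = 2116 − 2312 = −196 kJ
For 2× the reaction as written: 2 × (−196) = −392 kJ

ΔH = −392 kJ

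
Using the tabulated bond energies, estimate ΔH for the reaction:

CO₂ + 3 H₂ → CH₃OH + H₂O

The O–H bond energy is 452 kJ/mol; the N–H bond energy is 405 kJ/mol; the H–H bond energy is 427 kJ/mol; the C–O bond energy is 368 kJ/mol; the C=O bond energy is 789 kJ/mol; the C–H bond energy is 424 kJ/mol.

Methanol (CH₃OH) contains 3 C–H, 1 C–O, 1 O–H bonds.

Bonds broken (reactants):
  C=O: 2 × 789 = 1578
  H–H: 3 × 427 = 1281
  Σ(broken) = 2859 kJ
Bonds formed (products):
  C–H: 3 × 424 = 1272
  C–O: 1 × 368 = 368
  O–H: 3 × 452 = 1356
  Σ(formed) = 2996 kJ
ΔH = Σ(broken) − Σ(formed) = 2859 − 2996 = −137 kJ

ΔH ≈ −137 kJ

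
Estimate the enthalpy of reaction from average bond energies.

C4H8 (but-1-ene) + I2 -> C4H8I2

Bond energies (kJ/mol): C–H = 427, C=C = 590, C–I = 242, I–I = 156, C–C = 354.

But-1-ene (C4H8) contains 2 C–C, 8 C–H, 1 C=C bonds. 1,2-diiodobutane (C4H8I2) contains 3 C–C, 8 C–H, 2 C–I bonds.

Bonds broken (reactants):
  C–C: 2 × 354 = 708
  C–H: 8 × 427 = 3416
  C=C: 1 × 590 = 590
  I–I: 1 × 156 = 156
  Σ(broken) = 4870 kJ
Bonds formed (products):
  C–C: 3 × 354 = 1062
  C–H: 8 × 427 = 3416
  C–I: 2 × 242 = 484
  Σ(formed) = 4962 kJ
ΔH = Σ(broken) − Σ(formed) = 4870 − 4962 = −92 kJ

ΔH ≈ −92 kJ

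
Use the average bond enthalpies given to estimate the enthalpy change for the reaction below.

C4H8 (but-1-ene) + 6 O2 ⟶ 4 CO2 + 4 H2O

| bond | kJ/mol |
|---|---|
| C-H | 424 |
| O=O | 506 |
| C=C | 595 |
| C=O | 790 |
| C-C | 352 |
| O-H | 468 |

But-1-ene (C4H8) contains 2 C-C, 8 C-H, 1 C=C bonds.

ΔH ≈ −2337 kJ

Bonds broken (reactants):
  C-C: 2 × 352 = 704
  C-H: 8 × 424 = 3392
  C=C: 1 × 595 = 595
  O=O: 6 × 506 = 3036
  Σ(broken) = 7727 kJ
Bonds formed (products):
  C=O: 8 × 790 = 6320
  O-H: 8 × 468 = 3744
  Σ(formed) = 10064 kJ
ΔH = Σ(broken) − Σ(formed) = 7727 − 10064 = −2337 kJ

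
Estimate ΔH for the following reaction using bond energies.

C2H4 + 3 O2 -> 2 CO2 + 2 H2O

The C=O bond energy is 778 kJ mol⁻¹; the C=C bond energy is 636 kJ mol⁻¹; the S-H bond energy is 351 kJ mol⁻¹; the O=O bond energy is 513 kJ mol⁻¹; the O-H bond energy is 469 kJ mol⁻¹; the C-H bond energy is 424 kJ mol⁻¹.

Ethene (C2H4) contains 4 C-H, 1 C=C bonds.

ΔH ≈ −1117 kJ

Bonds broken (reactants):
  C-H: 4 × 424 = 1696
  C=C: 1 × 636 = 636
  O=O: 3 × 513 = 1539
  Σ(broken) = 3871 kJ
Bonds formed (products):
  C=O: 4 × 778 = 3112
  O-H: 4 × 469 = 1876
  Σ(formed) = 4988 kJ
ΔH = Σ(broken) − Σ(formed) = 3871 − 4988 = −1117 kJ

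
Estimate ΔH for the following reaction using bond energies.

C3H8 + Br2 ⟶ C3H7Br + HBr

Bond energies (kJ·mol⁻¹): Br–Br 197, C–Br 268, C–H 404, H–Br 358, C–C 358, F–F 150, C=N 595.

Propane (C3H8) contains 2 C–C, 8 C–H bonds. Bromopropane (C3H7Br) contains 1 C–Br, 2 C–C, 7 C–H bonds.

Bonds broken (reactants):
  Br–Br: 1 × 197 = 197
  C–C: 2 × 358 = 716
  C–H: 8 × 404 = 3232
  Σ(broken) = 4145 kJ
Bonds formed (products):
  C–Br: 1 × 268 = 268
  C–C: 2 × 358 = 716
  C–H: 7 × 404 = 2828
  H–Br: 1 × 358 = 358
  Σ(formed) = 4170 kJ
ΔH = Σ(broken) − Σ(formed) = 4145 − 4170 = −25 kJ

ΔH ≈ −25 kJ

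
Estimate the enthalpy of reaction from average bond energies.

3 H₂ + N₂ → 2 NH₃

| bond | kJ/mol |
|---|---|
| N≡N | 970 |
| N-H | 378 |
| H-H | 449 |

Bonds broken (reactants):
  H-H: 3 × 449 = 1347
  N≡N: 1 × 970 = 970
  Σ(broken) = 2317 kJ
Bonds formed (products):
  N-H: 6 × 378 = 2268
  Σ(formed) = 2268 kJ
ΔH = Σ(broken) − Σ(formed) = 2317 − 2268 = +49 kJ

ΔH ≈ +49 kJ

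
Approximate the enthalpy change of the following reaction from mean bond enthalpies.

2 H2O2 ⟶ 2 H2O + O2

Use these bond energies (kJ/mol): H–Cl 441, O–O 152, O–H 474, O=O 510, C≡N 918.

Bonds broken (reactants):
  O–H: 4 × 474 = 1896
  O–O: 2 × 152 = 304
  Σ(broken) = 2200 kJ
Bonds formed (products):
  O–H: 4 × 474 = 1896
  O=O: 1 × 510 = 510
  Σ(formed) = 2406 kJ
ΔH = Σ(broken) − Σ(formed) = 2200 − 2406 = −206 kJ

ΔH ≈ −206 kJ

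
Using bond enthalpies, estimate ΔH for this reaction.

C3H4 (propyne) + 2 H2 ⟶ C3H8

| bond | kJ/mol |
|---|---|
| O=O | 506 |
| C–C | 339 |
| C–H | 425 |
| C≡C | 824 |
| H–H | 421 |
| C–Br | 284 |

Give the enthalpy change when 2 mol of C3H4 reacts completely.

Bonds broken (reactants):
  C≡C: 1 × 824 = 824
  C–C: 1 × 339 = 339
  C–H: 4 × 425 = 1700
  H–H: 2 × 421 = 842
  Σ(broken) = 3705 kJ
Bonds formed (products):
  C–C: 2 × 339 = 678
  C–H: 8 × 425 = 3400
  Σ(formed) = 4078 kJ
ΔH = Σ(broken) − Σ(formed) = 3705 − 4078 = −373 kJ
For 2× the reaction as written: 2 × (−373) = −746 kJ

ΔH = −746 kJ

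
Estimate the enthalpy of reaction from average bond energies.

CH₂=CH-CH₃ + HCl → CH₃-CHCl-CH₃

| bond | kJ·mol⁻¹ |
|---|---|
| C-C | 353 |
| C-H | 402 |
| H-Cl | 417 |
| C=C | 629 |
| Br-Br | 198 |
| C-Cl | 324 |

Bonds broken (reactants):
  C-C: 1 × 353 = 353
  C-H: 6 × 402 = 2412
  C=C: 1 × 629 = 629
  H-Cl: 1 × 417 = 417
  Σ(broken) = 3811 kJ
Bonds formed (products):
  C-C: 2 × 353 = 706
  C-Cl: 1 × 324 = 324
  C-H: 7 × 402 = 2814
  Σ(formed) = 3844 kJ
ΔH = Σ(broken) − Σ(formed) = 3811 − 3844 = −33 kJ

ΔH ≈ −33 kJ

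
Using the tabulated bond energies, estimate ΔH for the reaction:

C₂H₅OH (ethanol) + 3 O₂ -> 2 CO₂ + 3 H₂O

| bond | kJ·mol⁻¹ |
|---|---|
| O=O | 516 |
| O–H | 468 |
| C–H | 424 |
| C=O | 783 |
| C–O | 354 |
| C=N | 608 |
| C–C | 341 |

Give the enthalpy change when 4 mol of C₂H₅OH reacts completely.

ΔH = −4436 kJ

Bonds broken (reactants):
  C–C: 1 × 341 = 341
  C–H: 5 × 424 = 2120
  C–O: 1 × 354 = 354
  O–H: 1 × 468 = 468
  O=O: 3 × 516 = 1548
  Σ(broken) = 4831 kJ
Bonds formed (products):
  C=O: 4 × 783 = 3132
  O–H: 6 × 468 = 2808
  Σ(formed) = 5940 kJ
ΔH = Σ(broken) − Σ(formed) = 4831 − 5940 = −1109 kJ
For 4× the reaction as written: 4 × (−1109) = −4436 kJ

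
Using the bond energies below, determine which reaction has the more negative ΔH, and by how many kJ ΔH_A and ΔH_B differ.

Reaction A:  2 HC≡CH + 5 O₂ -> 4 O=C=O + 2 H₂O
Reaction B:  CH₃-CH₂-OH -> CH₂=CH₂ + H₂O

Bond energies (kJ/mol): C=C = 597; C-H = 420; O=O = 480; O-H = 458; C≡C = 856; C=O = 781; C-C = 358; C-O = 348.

Reaction A:
  Bonds broken (reactants):
    C≡C: 2 × 856 = 1712
    C-H: 4 × 420 = 1680
    O=O: 5 × 480 = 2400
    Σ(broken) = 5792 kJ
  Bonds formed (products):
    C=O: 8 × 781 = 6248
    O-H: 4 × 458 = 1832
    Σ(formed) = 8080 kJ
  ΔH_A = 5792 − 8080 = −2288 kJ
Reaction B:
  Bonds broken (reactants):
    C-C: 1 × 358 = 358
    C-H: 5 × 420 = 2100
    C-O: 1 × 348 = 348
    O-H: 1 × 458 = 458
    Σ(broken) = 3264 kJ
  Bonds formed (products):
    C-H: 4 × 420 = 1680
    C=C: 1 × 597 = 597
    O-H: 2 × 458 = 916
    Σ(formed) = 3193 kJ
  ΔH_B = 3264 − 3193 = +71 kJ
ΔH_A − ΔH_B = −2359 kJ, so reaction A has the more negative ΔH; |ΔH_A − ΔH_B| = 2359 kJ.

Reaction A, by 2359 kJ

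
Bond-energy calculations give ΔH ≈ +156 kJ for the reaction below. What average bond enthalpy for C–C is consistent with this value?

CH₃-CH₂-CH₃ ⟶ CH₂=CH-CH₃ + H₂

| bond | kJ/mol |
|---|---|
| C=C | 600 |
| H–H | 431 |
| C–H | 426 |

D(C–C) ≈ 335 kJ/mol

Let D be the C–C bond energy.
Σ(broken) = 2×D + 8×426 = 3408 + 2D
Σ(formed) = 1×D + 6×426 + 1×600 + 1×431 = 3587 + D
ΔH = Σ(broken) − Σ(formed) = (3408 + 2D) − (3587 + D) = −179 + D
Setting this equal to +156 kJ gives D = 335 kJ/mol.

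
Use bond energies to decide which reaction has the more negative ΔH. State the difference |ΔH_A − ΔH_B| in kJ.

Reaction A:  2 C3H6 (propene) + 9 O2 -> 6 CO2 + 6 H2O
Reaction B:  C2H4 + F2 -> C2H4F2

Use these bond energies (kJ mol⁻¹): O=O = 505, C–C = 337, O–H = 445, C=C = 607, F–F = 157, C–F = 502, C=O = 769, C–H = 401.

Reaction A:
  Bonds broken (reactants):
    C–C: 2 × 337 = 674
    C–H: 12 × 401 = 4812
    C=C: 2 × 607 = 1214
    O=O: 9 × 505 = 4545
    Σ(broken) = 11245 kJ
  Bonds formed (products):
    C=O: 12 × 769 = 9228
    O–H: 12 × 445 = 5340
    Σ(formed) = 14568 kJ
  ΔH_A = 11245 − 14568 = −3323 kJ
Reaction B:
  Bonds broken (reactants):
    C–H: 4 × 401 = 1604
    C=C: 1 × 607 = 607
    F–F: 1 × 157 = 157
    Σ(broken) = 2368 kJ
  Bonds formed (products):
    C–C: 1 × 337 = 337
    C–F: 2 × 502 = 1004
    C–H: 4 × 401 = 1604
    Σ(formed) = 2945 kJ
  ΔH_B = 2368 − 2945 = −577 kJ
ΔH_A − ΔH_B = −2746 kJ, so reaction A has the more negative ΔH; |ΔH_A − ΔH_B| = 2746 kJ.

Reaction A, by 2746 kJ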